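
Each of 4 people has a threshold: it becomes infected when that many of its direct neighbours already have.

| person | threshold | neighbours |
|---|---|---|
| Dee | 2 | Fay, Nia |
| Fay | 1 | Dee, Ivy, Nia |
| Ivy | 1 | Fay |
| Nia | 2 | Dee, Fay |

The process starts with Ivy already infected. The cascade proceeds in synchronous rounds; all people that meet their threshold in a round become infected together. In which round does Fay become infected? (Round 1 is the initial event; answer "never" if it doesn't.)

2

Round 1 — Ivy becomes infected (initial).
Round 2 — checking thresholds:
  Fay: 1 of 3 neighbours ≥ 1, becomes infected.
Round 3 — no new infections; cascade stops.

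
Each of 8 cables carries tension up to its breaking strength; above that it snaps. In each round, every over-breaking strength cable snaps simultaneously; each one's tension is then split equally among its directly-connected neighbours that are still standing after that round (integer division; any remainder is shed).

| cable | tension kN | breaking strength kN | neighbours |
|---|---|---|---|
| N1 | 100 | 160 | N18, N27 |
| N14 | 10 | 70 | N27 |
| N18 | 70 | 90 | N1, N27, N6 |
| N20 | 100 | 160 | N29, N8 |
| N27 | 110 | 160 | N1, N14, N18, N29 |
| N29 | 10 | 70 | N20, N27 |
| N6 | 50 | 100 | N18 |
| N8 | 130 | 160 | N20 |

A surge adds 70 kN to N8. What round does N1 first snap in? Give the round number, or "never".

Round 1 — N8 at 200 > 160. N8 snaps.
  N8 sheds 200 kN to N20: 200 each.
    N20: 100+200 = 300 > 160
Round 2 — N20 snaps.
  N20 sheds 300 kN to N29: 300 each.
    N29: 10+300 = 310 > 70
Round 3 — N29 snaps.
  N29 sheds 310 kN to N27: 310 each.
    N27: 110+310 = 420 > 160
Round 4 — N27 snaps.
  N27 sheds 420 kN to N1, N14, N18: 140 each.
    N1: 100+140 = 240 > 160
    N14: 10+140 = 150 > 70
    N18: 70+140 = 210 > 90
Round 5 — N1, N14, N18 snap.
  N1 sheds 240 kN: no online neighbours, lost.
  N14 sheds 150 kN: no online neighbours, lost.
  N18 sheds 210 kN to N6: 210 each.
    N6: 50+210 = 260 > 100
Round 6 — N6 snaps.
  N6 sheds 260 kN: no online neighbours, lost.
No further breaks.

5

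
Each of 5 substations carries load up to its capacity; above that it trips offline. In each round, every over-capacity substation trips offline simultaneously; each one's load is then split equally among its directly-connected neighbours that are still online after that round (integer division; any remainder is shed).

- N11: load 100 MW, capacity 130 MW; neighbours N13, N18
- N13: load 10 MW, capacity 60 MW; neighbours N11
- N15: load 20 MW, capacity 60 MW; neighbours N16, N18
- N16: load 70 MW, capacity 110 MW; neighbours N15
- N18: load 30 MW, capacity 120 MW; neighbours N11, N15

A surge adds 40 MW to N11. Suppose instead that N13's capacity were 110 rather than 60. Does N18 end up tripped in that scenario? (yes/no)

no

With N13's capacity at 110:
Round 1 — N11 at 140 > 130. N11 trips offline.
  N11 sheds 140 MW to N13, N18: 70 each.
    N13: 10+70 = 80 ≤ 110
    N18: 30+70 = 100 ≤ 120
No further trips.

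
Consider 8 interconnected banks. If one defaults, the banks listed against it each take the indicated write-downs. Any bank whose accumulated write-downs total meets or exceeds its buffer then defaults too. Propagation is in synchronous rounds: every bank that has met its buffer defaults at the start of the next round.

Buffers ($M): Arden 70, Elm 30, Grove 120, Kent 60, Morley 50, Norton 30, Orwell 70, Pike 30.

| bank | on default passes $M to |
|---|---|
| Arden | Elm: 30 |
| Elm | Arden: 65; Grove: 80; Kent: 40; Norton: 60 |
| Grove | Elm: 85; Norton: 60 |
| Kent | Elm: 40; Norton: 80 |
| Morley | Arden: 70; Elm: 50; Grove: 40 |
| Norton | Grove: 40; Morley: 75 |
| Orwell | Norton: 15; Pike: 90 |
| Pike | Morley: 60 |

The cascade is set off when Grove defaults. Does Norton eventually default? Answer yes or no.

Round 1 — Grove defaults (initial).
  Elm: +85 → 85 ≥ 30
  Norton: +60 → 60 ≥ 30
Round 2 — Elm, Norton default.
  Arden: +65 → 65 < 70
  Kent: +40 → 40 < 60
  Morley: +75 → 75 ≥ 50
Round 3 — Morley defaults.
  Arden: +70 → 135 ≥ 70
Round 4 — Arden defaults.
No further defaults.

yes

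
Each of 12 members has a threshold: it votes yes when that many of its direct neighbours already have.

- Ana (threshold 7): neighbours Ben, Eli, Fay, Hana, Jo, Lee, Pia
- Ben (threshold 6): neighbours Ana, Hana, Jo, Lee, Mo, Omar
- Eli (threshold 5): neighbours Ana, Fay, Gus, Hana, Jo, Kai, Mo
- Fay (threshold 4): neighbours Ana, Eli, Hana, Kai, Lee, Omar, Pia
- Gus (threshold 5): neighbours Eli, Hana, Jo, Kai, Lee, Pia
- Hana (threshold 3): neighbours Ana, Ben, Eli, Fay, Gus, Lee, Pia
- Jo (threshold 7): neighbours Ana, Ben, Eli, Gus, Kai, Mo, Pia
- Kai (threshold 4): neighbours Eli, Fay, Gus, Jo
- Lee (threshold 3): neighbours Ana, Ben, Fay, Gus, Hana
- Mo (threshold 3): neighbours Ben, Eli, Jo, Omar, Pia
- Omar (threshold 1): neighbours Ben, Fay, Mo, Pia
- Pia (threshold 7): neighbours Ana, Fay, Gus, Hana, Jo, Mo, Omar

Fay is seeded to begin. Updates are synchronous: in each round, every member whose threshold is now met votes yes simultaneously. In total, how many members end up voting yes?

Round 1 — Fay votes yes (initial).
Round 2 — checking thresholds:
  Ana: 1 of 7 neighbours < 7, not yet.
  Eli: 1 of 7 neighbours < 5, not yet.
  Hana: 1 of 7 neighbours < 3, not yet.
  Kai: 1 of 4 neighbours < 4, not yet.
  Lee: 1 of 5 neighbours < 3, not yet.
  Omar: 1 of 4 neighbours ≥ 1, votes yes.
  Pia: 1 of 7 neighbours < 7, not yet.
Round 3 — no new yes votes; cascade stops.

2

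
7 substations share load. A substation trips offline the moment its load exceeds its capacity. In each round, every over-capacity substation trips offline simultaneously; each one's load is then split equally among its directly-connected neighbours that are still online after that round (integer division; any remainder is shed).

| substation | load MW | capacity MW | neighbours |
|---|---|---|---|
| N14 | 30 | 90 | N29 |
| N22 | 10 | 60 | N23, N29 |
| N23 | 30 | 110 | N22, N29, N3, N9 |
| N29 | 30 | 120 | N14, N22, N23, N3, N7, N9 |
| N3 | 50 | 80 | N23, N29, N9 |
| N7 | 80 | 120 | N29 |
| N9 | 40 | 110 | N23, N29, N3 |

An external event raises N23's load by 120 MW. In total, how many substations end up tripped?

7

Round 1 — N23 at 150 > 110. N23 trips offline.
  N23 sheds 150 MW to N22, N29, N3, N9: 37 each (2 lost).
    N22: 10+37 = 47 ≤ 60
    N29: 30+37 = 67 ≤ 120
    N3: 50+37 = 87 > 80
    N9: 40+37 = 77 ≤ 110
Round 2 — N3 trips offline.
  N3 sheds 87 MW to N29, N9: 43 each (1 lost).
    N29: 67+43 = 110 ≤ 120
    N9: 77+43 = 120 > 110
Round 3 — N9 trips offline.
  N9 sheds 120 MW to N29: 120 each.
    N29: 110+120 = 230 > 120
Round 4 — N29 trips offline.
  N29 sheds 230 MW to N14, N22, N7: 76 each (2 lost).
    N14: 30+76 = 106 > 90
    N22: 47+76 = 123 > 60
    N7: 80+76 = 156 > 120
Round 5 — N14, N22, N7 trip offline.
  N14 sheds 106 MW: no online neighbours, lost.
  N22 sheds 123 MW: no online neighbours, lost.
  N7 sheds 156 MW: no online neighbours, lost.
No further trips.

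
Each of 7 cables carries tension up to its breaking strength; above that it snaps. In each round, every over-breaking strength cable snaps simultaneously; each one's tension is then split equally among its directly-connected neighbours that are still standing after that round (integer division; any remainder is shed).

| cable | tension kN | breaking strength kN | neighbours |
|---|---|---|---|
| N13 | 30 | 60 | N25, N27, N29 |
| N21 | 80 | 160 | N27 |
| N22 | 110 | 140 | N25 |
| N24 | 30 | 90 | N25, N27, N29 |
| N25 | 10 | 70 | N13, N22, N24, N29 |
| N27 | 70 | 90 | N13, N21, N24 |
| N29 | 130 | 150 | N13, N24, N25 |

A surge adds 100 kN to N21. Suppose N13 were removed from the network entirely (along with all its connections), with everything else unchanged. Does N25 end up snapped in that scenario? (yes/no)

With N13 removed:
Round 1 — N21 at 180 > 160. N21 snaps.
  N21 sheds 180 kN to N27: 180 each.
    N27: 70+180 = 250 > 90
Round 2 — N27 snaps.
  N27 sheds 250 kN to N24: 250 each.
    N24: 30+250 = 280 > 90
Round 3 — N24 snaps.
  N24 sheds 280 kN to N25, N29: 140 each.
    N25: 10+140 = 150 > 70
    N29: 130+140 = 270 > 150
Round 4 — N25, N29 snap.
  N25 sheds 150 kN to N22: 150 each.
    N22: 110+150 = 260 > 140
  N29 sheds 270 kN: no online neighbours, lost.
Round 5 — N22 snaps.
  N22 sheds 260 kN: no online neighbours, lost.
No further breaks.

yes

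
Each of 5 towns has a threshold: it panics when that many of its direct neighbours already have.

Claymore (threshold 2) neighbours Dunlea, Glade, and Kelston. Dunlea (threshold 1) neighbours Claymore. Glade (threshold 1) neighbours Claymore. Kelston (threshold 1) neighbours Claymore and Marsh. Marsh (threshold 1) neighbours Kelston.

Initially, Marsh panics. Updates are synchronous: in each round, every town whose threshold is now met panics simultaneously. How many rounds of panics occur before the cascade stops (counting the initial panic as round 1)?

2

Round 1 — Marsh panics (initial).
Round 2 — checking thresholds:
  Kelston: 1 of 2 neighbours ≥ 1, panics.
Round 3 — no new panics; cascade stops.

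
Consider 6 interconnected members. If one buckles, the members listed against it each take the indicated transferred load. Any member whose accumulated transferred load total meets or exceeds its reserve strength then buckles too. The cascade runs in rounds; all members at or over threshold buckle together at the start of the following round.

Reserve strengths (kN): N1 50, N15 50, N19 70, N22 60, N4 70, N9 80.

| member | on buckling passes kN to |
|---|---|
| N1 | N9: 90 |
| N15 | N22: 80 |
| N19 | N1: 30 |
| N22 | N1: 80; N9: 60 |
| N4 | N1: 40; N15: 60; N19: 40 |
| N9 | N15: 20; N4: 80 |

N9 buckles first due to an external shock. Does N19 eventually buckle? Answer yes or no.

no

Round 1 — N9 buckles (initial).
  N15: +20 → 20 < 50
  N4: +80 → 80 ≥ 70
Round 2 — N4 buckles.
  N1: +40 → 40 < 50
  N15: +60 → 80 ≥ 50
  N19: +40 → 40 < 70
Round 3 — N15 buckles.
  N22: +80 → 80 ≥ 60
Round 4 — N22 buckles.
  N1: +80 → 120 ≥ 50
Round 5 — N1 buckles.
No further bucklings.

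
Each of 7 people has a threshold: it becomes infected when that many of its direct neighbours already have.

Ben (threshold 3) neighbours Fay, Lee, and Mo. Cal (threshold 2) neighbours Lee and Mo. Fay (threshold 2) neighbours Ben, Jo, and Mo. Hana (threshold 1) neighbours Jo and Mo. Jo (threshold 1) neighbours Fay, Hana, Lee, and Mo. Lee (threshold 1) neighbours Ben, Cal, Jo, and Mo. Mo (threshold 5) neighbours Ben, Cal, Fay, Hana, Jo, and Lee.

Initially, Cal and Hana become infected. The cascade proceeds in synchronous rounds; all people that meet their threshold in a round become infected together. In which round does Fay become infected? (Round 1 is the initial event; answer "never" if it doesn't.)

Round 1 — Cal, Hana become infected (initial).
Round 2 — checking thresholds:
  Jo: 1 of 4 neighbours ≥ 1, becomes infected.
  Lee: 1 of 4 neighbours ≥ 1, becomes infected.
  Mo: 2 of 6 neighbours < 5, holds.
Round 3 — no new infections; cascade stops.

never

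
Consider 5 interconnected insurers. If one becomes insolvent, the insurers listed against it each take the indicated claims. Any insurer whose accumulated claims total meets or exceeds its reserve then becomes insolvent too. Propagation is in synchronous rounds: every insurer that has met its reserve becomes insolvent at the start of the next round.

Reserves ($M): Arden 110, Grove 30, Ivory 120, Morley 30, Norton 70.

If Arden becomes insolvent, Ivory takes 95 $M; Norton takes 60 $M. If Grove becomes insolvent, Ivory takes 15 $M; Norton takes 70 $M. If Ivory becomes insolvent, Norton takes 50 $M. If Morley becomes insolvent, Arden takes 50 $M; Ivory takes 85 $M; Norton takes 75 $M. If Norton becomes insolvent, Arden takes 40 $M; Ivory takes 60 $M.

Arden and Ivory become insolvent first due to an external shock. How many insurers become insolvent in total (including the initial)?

Round 1 — Arden, Ivory become insolvent (initial).
  Norton: +60+50 → 110 ≥ 70
Round 2 — Norton becomes insolvent.
No further insolvencies.

3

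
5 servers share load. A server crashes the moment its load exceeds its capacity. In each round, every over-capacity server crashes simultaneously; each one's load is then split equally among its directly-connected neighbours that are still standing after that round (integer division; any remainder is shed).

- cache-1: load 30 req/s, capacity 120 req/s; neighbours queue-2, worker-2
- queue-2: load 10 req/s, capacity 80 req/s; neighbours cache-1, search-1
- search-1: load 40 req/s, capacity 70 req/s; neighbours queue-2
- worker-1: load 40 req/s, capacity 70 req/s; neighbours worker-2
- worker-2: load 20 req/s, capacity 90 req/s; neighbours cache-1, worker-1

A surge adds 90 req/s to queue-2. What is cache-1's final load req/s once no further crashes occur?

Round 1 — queue-2 at 100 > 80. queue-2 crashes.
  queue-2 sheds 100 req/s to cache-1, search-1: 50 each.
    cache-1: 30+50 = 80 ≤ 120
    search-1: 40+50 = 90 > 70
Round 2 — search-1 crashes.
  search-1 sheds 90 req/s: no online neighbours, lost.
No further crashes.

80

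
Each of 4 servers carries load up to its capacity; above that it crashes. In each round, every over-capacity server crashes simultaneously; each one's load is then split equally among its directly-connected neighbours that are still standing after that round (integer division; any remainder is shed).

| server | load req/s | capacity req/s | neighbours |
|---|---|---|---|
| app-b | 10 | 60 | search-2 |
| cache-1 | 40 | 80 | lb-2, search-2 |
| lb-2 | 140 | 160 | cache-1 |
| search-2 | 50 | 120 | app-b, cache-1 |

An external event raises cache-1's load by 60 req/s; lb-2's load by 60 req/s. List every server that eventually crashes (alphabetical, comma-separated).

Round 1 — cache-1 at 100 > 80; lb-2 at 200 > 160. cache-1, lb-2 crash.
  cache-1 sheds 100 req/s to search-2: 100 each.
    search-2: 50+100 = 150 > 120
  lb-2 sheds 200 req/s: no online neighbours, lost.
Round 2 — search-2 crashes.
  search-2 sheds 150 req/s to app-b: 150 each.
    app-b: 10+150 = 160 > 60
Round 3 — app-b crashes.
  app-b sheds 160 req/s: no online neighbours, lost.
No further crashes.

app-b, cache-1, lb-2, search-2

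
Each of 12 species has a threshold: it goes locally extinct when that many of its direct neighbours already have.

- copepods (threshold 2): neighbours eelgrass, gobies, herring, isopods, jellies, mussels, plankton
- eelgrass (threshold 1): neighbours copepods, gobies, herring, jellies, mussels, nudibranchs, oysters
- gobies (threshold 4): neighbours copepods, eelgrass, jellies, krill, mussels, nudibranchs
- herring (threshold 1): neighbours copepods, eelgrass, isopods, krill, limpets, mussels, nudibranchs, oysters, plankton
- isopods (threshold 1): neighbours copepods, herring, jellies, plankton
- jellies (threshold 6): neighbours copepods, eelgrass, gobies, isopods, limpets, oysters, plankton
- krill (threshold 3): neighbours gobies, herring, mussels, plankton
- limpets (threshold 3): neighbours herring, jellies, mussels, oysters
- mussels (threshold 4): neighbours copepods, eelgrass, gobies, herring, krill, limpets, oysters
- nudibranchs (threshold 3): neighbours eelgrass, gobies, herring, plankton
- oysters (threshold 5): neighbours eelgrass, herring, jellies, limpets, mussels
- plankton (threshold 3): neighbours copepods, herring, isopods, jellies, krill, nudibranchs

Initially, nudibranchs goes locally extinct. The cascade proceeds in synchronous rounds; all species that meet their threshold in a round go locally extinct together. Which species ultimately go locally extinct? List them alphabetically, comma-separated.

Round 1 — nudibranchs goes locally extinct (initial).
Round 2 — checking thresholds:
  eelgrass: 1 of 7 neighbours ≥ 1, goes locally extinct.
  gobies: 1 of 6 neighbours < 4, holds.
  herring: 1 of 9 neighbours ≥ 1, goes locally extinct.
  plankton: 1 of 6 neighbours < 3, holds.
Round 3 — checking thresholds:
  copepods: 2 of 7 neighbours ≥ 2, goes locally extinct.
  gobies: 2 of 6 neighbours < 4, holds.
  isopods: 1 of 4 neighbours ≥ 1, goes locally extinct.
  jellies: 1 of 7 neighbours < 6, holds.
  krill: 1 of 4 neighbours < 3, holds.
  limpets: 1 of 4 neighbours < 3, holds.
  mussels: 2 of 7 neighbours < 4, holds.
  oysters: 2 of 5 neighbours < 5, holds.
  plankton: 2 of 6 neighbours < 3, holds.
Round 4 — checking thresholds:
  gobies: 3 of 6 neighbours < 4, holds.
  jellies: 3 of 7 neighbours < 6, holds.
  krill: 1 of 4 neighbours < 3, holds.
  limpets: 1 of 4 neighbours < 3, holds.
  mussels: 3 of 7 neighbours < 4, holds.
  oysters: 2 of 5 neighbours < 5, holds.
  plankton: 4 of 6 neighbours ≥ 3, goes locally extinct.
Round 5 — no new extinctions; cascade stops.

copepods, eelgrass, herring, isopods, nudibranchs, plankton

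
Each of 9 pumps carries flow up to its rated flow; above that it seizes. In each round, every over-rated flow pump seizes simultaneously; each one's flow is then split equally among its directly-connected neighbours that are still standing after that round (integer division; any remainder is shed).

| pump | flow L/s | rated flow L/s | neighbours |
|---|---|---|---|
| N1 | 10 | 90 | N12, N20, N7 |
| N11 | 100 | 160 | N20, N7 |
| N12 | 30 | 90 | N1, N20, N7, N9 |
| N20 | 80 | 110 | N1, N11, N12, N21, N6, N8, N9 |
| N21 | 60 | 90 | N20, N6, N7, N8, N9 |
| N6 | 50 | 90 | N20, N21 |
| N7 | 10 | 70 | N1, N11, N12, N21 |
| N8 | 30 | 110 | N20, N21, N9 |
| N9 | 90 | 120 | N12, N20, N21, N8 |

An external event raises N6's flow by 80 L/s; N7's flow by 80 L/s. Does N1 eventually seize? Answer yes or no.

Round 1 — N6 at 130 > 90; N7 at 90 > 70. N6, N7 seize.
  N6 sheds 130 L/s to N20, N21: 65 each.
    N20: 80+65 = 145 > 110
    N21: 60+65 = 125 > 90
  N7 sheds 90 L/s to N1, N11, N12, N21: 22 each (2 lost).
    N1: 10+22 = 32 ≤ 90
    N11: 100+22 = 122 ≤ 160
    N12: 30+22 = 52 ≤ 90
    N21: 125+22 = 147 > 90
Round 2 — N20, N21 seize.
  N20 sheds 145 L/s to N1, N11, N12, N8, N9: 29 each.
    N1: 32+29 = 61 ≤ 90
    N11: 122+29 = 151 ≤ 160
    N12: 52+29 = 81 ≤ 90
    N8: 30+29 = 59 ≤ 110
    N9: 90+29 = 119 ≤ 120
  N21 sheds 147 L/s to N8, N9: 73 each (1 lost).
    N8: 59+73 = 132 > 110
    N9: 119+73 = 192 > 120
Round 3 — N8, N9 seize.
  N8 sheds 132 L/s: no online neighbours, lost.
  N9 sheds 192 L/s to N12: 192 each.
    N12: 81+192 = 273 > 90
Round 4 — N12 seizes.
  N12 sheds 273 L/s to N1: 273 each.
    N1: 61+273 = 334 > 90
Round 5 — N1 seizes.
  N1 sheds 334 L/s: no online neighbours, lost.
No further seizures.

yes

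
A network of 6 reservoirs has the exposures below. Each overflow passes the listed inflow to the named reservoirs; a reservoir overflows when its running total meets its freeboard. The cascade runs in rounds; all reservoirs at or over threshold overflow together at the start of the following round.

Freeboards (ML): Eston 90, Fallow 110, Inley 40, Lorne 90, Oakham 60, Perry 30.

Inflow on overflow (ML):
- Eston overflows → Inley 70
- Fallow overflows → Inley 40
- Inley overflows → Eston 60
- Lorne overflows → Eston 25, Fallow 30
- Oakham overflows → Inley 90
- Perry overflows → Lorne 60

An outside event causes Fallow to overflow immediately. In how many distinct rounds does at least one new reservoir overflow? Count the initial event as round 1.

Round 1 — Fallow overflows (initial).
  Inley: +40 → 40 ≥ 40
Round 2 — Inley overflows.
  Eston: +60 → 60 < 90
No further overflows.

2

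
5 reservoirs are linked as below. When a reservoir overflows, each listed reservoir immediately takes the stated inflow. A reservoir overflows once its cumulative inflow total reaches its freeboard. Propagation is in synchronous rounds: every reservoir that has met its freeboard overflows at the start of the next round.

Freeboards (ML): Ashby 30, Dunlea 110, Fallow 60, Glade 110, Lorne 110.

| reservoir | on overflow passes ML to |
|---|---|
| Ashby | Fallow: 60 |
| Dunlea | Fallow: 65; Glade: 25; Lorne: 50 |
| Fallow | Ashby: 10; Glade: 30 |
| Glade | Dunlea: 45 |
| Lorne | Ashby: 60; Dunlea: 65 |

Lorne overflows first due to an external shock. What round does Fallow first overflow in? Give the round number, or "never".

3

Round 1 — Lorne overflows (initial).
  Ashby: +60 → 60 ≥ 30
  Dunlea: +65 → 65 < 110
Round 2 — Ashby overflows.
  Fallow: +60 → 60 ≥ 60
Round 3 — Fallow overflows.
  Glade: +30 → 30 < 110
No further overflows.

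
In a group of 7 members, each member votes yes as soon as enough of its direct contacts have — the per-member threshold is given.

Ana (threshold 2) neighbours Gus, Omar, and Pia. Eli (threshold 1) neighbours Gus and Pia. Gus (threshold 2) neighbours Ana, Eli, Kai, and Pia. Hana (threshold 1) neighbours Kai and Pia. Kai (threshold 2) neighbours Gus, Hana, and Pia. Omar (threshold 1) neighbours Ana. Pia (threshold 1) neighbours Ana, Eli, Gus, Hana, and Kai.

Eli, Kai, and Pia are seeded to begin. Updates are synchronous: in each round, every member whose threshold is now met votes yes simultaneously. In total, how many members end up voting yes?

7

Round 1 — Eli, Kai, Pia vote yes (initial).
Round 2 — checking thresholds:
  Ana: 1 of 3 neighbours < 2, holds.
  Gus: 3 of 4 neighbours ≥ 2, votes yes.
  Hana: 2 of 2 neighbours ≥ 1, votes yes.
Round 3 — checking thresholds:
  Ana: 2 of 3 neighbours ≥ 2, votes yes.
Round 4 — checking thresholds:
  Omar: 1 of 1 neighbours ≥ 1, votes yes.
Round 5 — no new yes votes; cascade stops.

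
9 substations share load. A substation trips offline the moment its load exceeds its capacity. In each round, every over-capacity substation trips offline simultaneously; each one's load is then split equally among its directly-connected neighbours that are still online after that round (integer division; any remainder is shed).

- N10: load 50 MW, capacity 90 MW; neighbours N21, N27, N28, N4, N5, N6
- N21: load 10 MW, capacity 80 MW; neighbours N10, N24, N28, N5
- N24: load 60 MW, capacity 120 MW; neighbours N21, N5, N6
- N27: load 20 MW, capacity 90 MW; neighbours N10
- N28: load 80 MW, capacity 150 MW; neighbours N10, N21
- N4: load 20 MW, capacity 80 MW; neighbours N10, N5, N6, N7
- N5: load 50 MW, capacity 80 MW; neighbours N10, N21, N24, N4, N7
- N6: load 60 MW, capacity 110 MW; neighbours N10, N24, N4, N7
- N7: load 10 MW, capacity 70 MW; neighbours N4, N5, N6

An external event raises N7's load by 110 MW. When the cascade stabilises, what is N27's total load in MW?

Round 1 — N7 at 120 > 70. N7 trips offline.
  N7 sheds 120 MW to N4, N5, N6: 40 each.
    N4: 20+40 = 60 ≤ 80
    N5: 50+40 = 90 > 80
    N6: 60+40 = 100 ≤ 110
Round 2 — N5 trips offline.
  N5 sheds 90 MW to N10, N21, N24, N4: 22 each (2 lost).
    N10: 50+22 = 72 ≤ 90
    N21: 10+22 = 32 ≤ 80
    N24: 60+22 = 82 ≤ 120
    N4: 60+22 = 82 > 80
Round 3 — N4 trips offline.
  N4 sheds 82 MW to N10, N6: 41 each.
    N10: 72+41 = 113 > 90
    N6: 100+41 = 141 > 110
Round 4 — N10, N6 trip offline.
  N10 sheds 113 MW to N21, N27, N28: 37 each (2 lost).
    N21: 32+37 = 69 ≤ 80
    N27: 20+37 = 57 ≤ 90
    N28: 80+37 = 117 ≤ 150
  N6 sheds 141 MW to N24: 141 each.
    N24: 82+141 = 223 > 120
Round 5 — N24 trips offline.
  N24 sheds 223 MW to N21: 223 each.
    N21: 69+223 = 292 > 80
Round 6 — N21 trips offline.
  N21 sheds 292 MW to N28: 292 each.
    N28: 117+292 = 409 > 150
Round 7 — N28 trips offline.
  N28 sheds 409 MW: no online neighbours, lost.
No further trips.

57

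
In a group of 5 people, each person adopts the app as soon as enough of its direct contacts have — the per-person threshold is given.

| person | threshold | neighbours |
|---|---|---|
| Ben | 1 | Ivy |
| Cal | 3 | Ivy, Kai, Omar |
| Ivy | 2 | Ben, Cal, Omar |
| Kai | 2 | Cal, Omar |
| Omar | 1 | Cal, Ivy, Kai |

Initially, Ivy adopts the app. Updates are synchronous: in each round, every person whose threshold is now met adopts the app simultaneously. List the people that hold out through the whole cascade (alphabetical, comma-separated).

Round 1 — Ivy adopts the app (initial).
Round 2 — checking thresholds:
  Ben: 1 of 1 neighbours ≥ 1, adopts the app.
  Cal: 1 of 3 neighbours < 3, not yet.
  Omar: 1 of 3 neighbours ≥ 1, adopts the app.
Round 3 — no new adoptions; cascade stops.

Cal, Kai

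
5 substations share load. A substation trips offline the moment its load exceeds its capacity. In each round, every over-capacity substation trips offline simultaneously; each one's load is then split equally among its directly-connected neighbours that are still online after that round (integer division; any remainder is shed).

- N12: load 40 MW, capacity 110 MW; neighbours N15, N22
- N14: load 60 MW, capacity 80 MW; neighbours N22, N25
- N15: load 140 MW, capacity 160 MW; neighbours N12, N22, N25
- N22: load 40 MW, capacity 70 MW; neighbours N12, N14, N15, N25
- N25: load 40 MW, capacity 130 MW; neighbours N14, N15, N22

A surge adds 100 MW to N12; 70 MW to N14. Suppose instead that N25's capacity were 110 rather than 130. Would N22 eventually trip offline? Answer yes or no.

With N25's capacity at 110:
Round 1 — N12 at 140 > 110; N14 at 130 > 80. N12, N14 trip offline.
  N12 sheds 140 MW to N15, N22: 70 each.
    N15: 140+70 = 210 > 160
    N22: 40+70 = 110 > 70
  N14 sheds 130 MW to N22, N25: 65 each.
    N22: 110+65 = 175 > 70
    N25: 40+65 = 105 ≤ 110
Round 2 — N15, N22 trip offline.
  N15 sheds 210 MW to N25: 210 each.
    N25: 105+210 = 315 > 110
  N22 sheds 175 MW to N25: 175 each.
    N25: 315+175 = 490 > 110
Round 3 — N25 trips offline.
  N25 sheds 490 MW: no online neighbours, lost.
No further trips.

yes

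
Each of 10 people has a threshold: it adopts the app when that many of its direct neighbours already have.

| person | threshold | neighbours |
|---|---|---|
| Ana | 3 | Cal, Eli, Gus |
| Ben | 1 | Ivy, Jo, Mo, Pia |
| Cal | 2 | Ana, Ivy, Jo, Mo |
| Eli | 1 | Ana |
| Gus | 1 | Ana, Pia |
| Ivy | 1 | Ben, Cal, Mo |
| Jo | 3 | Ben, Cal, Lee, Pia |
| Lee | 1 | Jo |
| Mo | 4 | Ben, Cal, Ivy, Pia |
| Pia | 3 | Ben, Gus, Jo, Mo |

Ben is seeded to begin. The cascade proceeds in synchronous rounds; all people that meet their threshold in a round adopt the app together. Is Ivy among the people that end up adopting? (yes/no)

Round 1 — Ben adopts the app (initial).
Round 2 — checking thresholds:
  Ivy: 1 of 3 neighbours ≥ 1, adopts the app.
  Jo: 1 of 4 neighbours < 3, holds.
  Mo: 1 of 4 neighbours < 4, holds.
  Pia: 1 of 4 neighbours < 3, holds.
Round 3 — no new adoptions; cascade stops.

yes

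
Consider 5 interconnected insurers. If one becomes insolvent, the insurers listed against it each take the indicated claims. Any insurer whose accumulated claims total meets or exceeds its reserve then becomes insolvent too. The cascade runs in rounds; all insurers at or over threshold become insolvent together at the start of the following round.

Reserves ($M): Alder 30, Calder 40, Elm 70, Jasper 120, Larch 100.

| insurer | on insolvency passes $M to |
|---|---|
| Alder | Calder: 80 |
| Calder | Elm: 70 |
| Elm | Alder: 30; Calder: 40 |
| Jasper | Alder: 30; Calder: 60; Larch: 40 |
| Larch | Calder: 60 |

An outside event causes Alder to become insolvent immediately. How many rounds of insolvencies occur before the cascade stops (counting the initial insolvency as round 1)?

Round 1 — Alder becomes insolvent (initial).
  Calder: +80 → 80 ≥ 40
Round 2 — Calder becomes insolvent.
  Elm: +70 → 70 ≥ 70
Round 3 — Elm becomes insolvent.
No further insolvencies.

3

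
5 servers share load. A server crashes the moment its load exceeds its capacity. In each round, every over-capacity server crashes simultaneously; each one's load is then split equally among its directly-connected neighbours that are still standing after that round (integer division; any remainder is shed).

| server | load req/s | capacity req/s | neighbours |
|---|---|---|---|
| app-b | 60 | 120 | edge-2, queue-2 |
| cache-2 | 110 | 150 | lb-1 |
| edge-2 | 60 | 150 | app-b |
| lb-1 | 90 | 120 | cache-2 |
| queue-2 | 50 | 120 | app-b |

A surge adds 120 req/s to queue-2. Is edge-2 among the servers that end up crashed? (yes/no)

yes

Round 1 — queue-2 at 170 > 120. queue-2 crashes.
  queue-2 sheds 170 req/s to app-b: 170 each.
    app-b: 60+170 = 230 > 120
Round 2 — app-b crashes.
  app-b sheds 230 req/s to edge-2: 230 each.
    edge-2: 60+230 = 290 > 150
Round 3 — edge-2 crashes.
  edge-2 sheds 290 req/s: no online neighbours, lost.
No further crashes.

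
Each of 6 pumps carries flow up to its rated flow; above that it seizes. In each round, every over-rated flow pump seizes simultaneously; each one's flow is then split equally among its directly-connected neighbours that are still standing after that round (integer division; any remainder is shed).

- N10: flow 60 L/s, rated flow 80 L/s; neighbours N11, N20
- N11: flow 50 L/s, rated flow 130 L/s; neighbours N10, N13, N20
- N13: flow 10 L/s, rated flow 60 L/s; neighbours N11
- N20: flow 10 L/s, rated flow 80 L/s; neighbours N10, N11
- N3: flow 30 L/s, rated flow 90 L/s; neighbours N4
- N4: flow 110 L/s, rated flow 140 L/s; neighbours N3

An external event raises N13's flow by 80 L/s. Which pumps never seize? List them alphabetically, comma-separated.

N3, N4

Round 1 — N13 at 90 > 60. N13 seizes.
  N13 sheds 90 L/s to N11: 90 each.
    N11: 50+90 = 140 > 130
Round 2 — N11 seizes.
  N11 sheds 140 L/s to N10, N20: 70 each.
    N10: 60+70 = 130 > 80
    N20: 10+70 = 80 ≤ 80
Round 3 — N10 seizes.
  N10 sheds 130 L/s to N20: 130 each.
    N20: 80+130 = 210 > 80
Round 4 — N20 seizes.
  N20 sheds 210 L/s: no online neighbours, lost.
No further seizures.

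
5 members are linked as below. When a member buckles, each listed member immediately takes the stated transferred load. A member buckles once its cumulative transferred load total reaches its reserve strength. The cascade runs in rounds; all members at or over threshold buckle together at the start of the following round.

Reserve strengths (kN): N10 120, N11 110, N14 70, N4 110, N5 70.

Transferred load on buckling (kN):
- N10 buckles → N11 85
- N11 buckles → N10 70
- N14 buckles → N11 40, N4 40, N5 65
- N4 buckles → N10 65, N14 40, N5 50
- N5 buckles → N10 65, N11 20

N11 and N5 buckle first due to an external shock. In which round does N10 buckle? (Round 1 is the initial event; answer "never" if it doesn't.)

2

Round 1 — N11, N5 buckle (initial).
  N10: +70+65 → 135 ≥ 120
Round 2 — N10 buckles.
No further bucklings.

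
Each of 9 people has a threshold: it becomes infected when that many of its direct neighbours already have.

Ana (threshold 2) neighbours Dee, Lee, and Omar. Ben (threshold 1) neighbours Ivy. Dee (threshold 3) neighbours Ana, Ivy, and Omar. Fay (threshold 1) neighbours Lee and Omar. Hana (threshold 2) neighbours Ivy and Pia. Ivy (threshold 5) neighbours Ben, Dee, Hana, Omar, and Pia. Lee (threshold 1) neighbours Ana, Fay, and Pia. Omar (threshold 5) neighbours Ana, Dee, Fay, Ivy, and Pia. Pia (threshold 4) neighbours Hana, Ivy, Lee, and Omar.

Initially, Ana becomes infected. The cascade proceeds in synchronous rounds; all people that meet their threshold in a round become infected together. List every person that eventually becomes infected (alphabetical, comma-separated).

Ana, Fay, Lee

Round 1 — Ana becomes infected (initial).
Round 2 — checking thresholds:
  Dee: 1 of 3 neighbours < 3, below threshold.
  Lee: 1 of 3 neighbours ≥ 1, becomes infected.
  Omar: 1 of 5 neighbours < 5, below threshold.
Round 3 — checking thresholds:
  Dee: 1 of 3 neighbours < 3, below threshold.
  Fay: 1 of 2 neighbours ≥ 1, becomes infected.
  Omar: 1 of 5 neighbours < 5, below threshold.
  Pia: 1 of 4 neighbours < 4, below threshold.
Round 4 — no new infections; cascade stops.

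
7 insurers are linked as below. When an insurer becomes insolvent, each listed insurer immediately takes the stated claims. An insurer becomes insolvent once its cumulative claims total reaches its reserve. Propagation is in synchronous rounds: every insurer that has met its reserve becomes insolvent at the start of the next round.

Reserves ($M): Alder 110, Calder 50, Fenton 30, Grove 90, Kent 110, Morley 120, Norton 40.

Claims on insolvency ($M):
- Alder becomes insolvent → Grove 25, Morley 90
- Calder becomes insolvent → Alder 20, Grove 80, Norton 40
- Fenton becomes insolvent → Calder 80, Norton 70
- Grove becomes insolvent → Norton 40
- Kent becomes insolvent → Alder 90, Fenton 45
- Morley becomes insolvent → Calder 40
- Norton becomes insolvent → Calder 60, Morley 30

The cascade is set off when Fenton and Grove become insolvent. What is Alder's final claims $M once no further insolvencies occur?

Round 1 — Fenton, Grove become insolvent (initial).
  Calder: +80 → 80 ≥ 50
  Norton: +70+40 → 110 ≥ 40
Round 2 — Calder, Norton become insolvent.
  Alder: +20 → 20 < 110
  Morley: +30 → 30 < 120
No further insolvencies.

20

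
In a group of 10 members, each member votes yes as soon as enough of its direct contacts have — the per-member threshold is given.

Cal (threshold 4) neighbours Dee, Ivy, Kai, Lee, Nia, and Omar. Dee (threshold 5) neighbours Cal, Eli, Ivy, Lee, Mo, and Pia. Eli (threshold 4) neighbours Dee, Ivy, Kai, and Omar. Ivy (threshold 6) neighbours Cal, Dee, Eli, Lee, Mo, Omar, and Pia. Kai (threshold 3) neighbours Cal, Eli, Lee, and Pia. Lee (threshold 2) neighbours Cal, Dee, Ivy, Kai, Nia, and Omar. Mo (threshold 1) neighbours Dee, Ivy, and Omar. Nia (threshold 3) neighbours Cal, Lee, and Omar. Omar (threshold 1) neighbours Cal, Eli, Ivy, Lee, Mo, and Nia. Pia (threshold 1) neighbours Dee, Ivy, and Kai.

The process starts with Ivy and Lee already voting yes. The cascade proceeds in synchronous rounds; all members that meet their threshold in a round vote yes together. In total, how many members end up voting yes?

5

Round 1 — Ivy, Lee vote yes (initial).
Round 2 — checking thresholds:
  Cal: 2 of 6 neighbours < 4, below threshold.
  Dee: 2 of 6 neighbours < 5, below threshold.
  Eli: 1 of 4 neighbours < 4, below threshold.
  Kai: 1 of 4 neighbours < 3, below threshold.
  Mo: 1 of 3 neighbours ≥ 1, votes yes.
  Nia: 1 of 3 neighbours < 3, below threshold.
  Omar: 2 of 6 neighbours ≥ 1, votes yes.
  Pia: 1 of 3 neighbours ≥ 1, votes yes.
Round 3 — no new yes votes; cascade stops.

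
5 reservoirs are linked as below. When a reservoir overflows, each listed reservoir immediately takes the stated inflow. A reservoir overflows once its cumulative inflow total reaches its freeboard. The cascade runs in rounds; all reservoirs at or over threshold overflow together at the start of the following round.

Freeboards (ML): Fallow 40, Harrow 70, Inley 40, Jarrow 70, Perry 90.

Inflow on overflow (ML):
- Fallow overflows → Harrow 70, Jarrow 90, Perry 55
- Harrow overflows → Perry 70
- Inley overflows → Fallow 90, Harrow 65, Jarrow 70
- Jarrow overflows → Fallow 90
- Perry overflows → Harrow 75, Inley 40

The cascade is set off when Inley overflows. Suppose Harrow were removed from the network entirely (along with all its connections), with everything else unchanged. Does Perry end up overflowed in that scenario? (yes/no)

With Harrow removed:
Round 1 — Inley overflows (initial).
  Fallow: +90 → 90 ≥ 40
  Jarrow: +70 → 70 ≥ 70
Round 2 — Fallow, Jarrow overflow.
  Perry: +55 → 55 < 90
No further overflows.

no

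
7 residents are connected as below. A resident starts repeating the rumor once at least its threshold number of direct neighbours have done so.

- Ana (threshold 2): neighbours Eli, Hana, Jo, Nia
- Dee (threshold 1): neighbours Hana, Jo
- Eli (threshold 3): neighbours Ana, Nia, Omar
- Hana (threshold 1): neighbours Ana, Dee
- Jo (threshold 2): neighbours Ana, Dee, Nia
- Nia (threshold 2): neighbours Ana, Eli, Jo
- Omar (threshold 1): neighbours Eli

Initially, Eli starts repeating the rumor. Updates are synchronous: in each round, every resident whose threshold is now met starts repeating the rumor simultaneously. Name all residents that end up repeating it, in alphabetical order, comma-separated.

Round 1 — Eli starts repeating the rumor (initial).
Round 2 — checking thresholds:
  Ana: 1 of 4 neighbours < 2, holds.
  Nia: 1 of 3 neighbours < 2, holds.
  Omar: 1 of 1 neighbours ≥ 1, starts repeating the rumor.
Round 3 — no new spreads; cascade stops.

Eli, Omar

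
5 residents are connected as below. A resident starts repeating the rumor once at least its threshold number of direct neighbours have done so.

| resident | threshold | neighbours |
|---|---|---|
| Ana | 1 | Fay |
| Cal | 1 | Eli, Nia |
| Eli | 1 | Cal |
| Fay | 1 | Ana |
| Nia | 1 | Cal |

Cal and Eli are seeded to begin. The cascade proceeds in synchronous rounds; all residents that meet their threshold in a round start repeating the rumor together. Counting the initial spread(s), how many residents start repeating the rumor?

3

Round 1 — Cal, Eli start repeating the rumor (initial).
Round 2 — checking thresholds:
  Nia: 1 of 1 neighbours ≥ 1, starts repeating the rumor.
Round 3 — no new spreads; cascade stops.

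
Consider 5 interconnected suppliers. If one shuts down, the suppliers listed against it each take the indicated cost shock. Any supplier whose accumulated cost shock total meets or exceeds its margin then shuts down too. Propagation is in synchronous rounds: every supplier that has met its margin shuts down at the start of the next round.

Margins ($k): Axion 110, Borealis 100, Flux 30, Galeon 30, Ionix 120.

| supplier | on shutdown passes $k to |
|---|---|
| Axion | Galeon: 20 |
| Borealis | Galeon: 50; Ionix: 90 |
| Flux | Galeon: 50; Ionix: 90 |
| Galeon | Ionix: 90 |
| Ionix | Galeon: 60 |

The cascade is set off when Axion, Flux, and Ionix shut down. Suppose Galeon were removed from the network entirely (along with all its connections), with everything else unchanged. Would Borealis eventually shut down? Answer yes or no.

With Galeon removed:
Round 1 — Axion, Flux, Ionix shut down (initial).
No further shutdowns.

no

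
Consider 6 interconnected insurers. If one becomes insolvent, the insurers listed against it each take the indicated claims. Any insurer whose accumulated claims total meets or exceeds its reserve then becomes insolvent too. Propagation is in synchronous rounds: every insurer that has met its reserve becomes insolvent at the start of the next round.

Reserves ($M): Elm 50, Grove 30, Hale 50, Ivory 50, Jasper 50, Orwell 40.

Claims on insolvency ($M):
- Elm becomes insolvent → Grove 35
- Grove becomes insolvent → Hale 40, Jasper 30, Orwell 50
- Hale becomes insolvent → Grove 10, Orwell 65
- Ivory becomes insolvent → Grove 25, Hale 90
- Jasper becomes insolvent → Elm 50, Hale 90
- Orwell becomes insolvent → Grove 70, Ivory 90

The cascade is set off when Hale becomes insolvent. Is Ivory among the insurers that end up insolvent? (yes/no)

Round 1 — Hale becomes insolvent (initial).
  Grove: +10 → 10 < 30
  Orwell: +65 → 65 ≥ 40
Round 2 — Orwell becomes insolvent.
  Grove: +70 → 80 ≥ 30
  Ivory: +90 → 90 ≥ 50
Round 3 — Grove, Ivory become insolvent.
  Jasper: +30 → 30 < 50
No further insolvencies.

yes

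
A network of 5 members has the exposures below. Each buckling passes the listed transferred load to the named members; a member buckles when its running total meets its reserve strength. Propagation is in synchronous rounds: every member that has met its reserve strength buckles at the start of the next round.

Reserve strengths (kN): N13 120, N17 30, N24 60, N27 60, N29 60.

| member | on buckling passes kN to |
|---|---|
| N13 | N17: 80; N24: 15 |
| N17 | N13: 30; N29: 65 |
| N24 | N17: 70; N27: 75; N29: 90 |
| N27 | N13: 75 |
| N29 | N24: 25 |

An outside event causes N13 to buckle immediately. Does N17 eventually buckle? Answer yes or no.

Round 1 — N13 buckles (initial).
  N17: +80 → 80 ≥ 30
  N24: +15 → 15 < 60
Round 2 — N17 buckles.
  N29: +65 → 65 ≥ 60
Round 3 — N29 buckles.
  N24: +25 → 40 < 60
No further bucklings.

yes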